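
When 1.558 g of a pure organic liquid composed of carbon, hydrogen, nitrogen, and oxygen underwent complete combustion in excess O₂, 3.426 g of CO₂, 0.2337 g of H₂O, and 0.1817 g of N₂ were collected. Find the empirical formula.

mol C = 3.426 g CO₂ ÷ 44.009 g/mol = 0.077848 mol
mol H = 2 × 0.2337 g H₂O ÷ 18.015 g/mol = 0.025945 mol
mol N = 2 × 0.1817 g N₂ ÷ 28.014 g/mol = 0.012972 mol
mass O = 1.558 − (0.93503 + 0.026153 + 0.18170) = 0.41512 g → mol O = 0.41512 ÷ 15.999 = 0.025947 mol
Divide by the smallest (0.012972 mol): C 6.001, H 2.000, N 1.000, O 2.000

C6H2NO2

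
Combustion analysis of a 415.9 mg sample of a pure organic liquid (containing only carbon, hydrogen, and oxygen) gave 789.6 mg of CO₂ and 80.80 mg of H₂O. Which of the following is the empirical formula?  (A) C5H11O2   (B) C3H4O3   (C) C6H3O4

(C) C6H3O4

mol C = 0.7896 g CO₂ ÷ 44.009 g/mol = 0.017942 mol
mol H = 2 × 0.08080 g H₂O ÷ 18.015 g/mol = 0.0089703 mol
mass O = 0.4159 − (0.21550 + 0.0090421) = 0.19136 g → mol O = 0.19136 ÷ 15.999 = 0.011961 mol
Divide by the smallest (0.0089703 mol): C 2.000, H 1.000, O 1.333
Multiplying each by 3 gives whole numbers: C 6.00, H 3.00, O 4.00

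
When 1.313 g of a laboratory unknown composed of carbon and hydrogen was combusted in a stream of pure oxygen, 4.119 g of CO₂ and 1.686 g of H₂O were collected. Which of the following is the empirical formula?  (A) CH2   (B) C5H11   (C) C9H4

(A) CH2

mol C = 4.119 g CO₂ ÷ 44.009 g/mol = 0.093594 mol
mol H = 2 × 1.686 g H₂O ÷ 18.015 g/mol = 0.18718 mol
Divide by the smallest (0.093594 mol): C 1.000, H 2.000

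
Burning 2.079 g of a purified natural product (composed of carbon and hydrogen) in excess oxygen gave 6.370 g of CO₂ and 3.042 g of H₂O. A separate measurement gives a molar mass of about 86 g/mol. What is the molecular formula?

mol C = 6.370 g CO₂ ÷ 44.009 g/mol = 0.14474 mol
mol H = 2 × 3.042 g H₂O ÷ 18.015 g/mol = 0.33772 mol
Divide by the smallest (0.14474 mol): C 1.000, H 2.333
Multiplying each by 3 gives whole numbers: C 3.00, H 7.00
Empirical formula: C3H7
Empirical-formula mass = 43.09 g/mol; 86 ÷ 43.09 ≈ 2, so the molecular formula is C6H14.

C6H14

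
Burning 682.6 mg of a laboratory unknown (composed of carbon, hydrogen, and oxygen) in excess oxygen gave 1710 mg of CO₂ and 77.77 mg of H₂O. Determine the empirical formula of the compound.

C9H2O3

mol C = 1.710 g CO₂ ÷ 44.009 g/mol = 0.038856 mol
mol H = 2 × 0.07777 g H₂O ÷ 18.015 g/mol = 0.0086339 mol
mass O = 0.6826 − (0.46670 + 0.0087030) = 0.20720 g → mol O = 0.20720 ÷ 15.999 = 0.012951 mol
Divide by the smallest (0.0086339 mol): C 4.500, H 1.000, O 1.500
Multiplying each by 2 gives whole numbers: C 9.00, H 2.00, O 3.00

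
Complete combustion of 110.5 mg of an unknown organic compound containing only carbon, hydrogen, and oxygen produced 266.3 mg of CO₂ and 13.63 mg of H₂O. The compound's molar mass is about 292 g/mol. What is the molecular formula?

mol C = 0.2663 g CO₂ ÷ 44.009 g/mol = 0.0060510 mol
mol H = 2 × 0.01363 g H₂O ÷ 18.015 g/mol = 0.0015132 mol
mass O = 0.1105 − (0.072679 + 0.0015253) = 0.036296 g → mol O = 0.036296 ÷ 15.999 = 0.0022686 mol
Divide by the smallest (0.0015132 mol): C 3.999, H 1.000, O 1.499
Multiplying each by 2 gives whole numbers: C 8.00, H 2.00, O 3.00
Empirical formula: C8H2O3
Empirical-formula mass = 146.10 g/mol; 292 ÷ 146.10 ≈ 2, so the molecular formula is C16H4O6.

C16H4O6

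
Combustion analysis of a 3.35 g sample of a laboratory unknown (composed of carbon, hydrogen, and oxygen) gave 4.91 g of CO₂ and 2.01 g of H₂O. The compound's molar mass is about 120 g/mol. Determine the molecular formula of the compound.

C4H8O4

mol C = 4.91 g CO₂ ÷ 44.009 g/mol = 0.1116 mol
mol H = 2 × 2.01 g H₂O ÷ 18.015 g/mol = 0.2231 mol
mass O = 3.35 − (1.340 + 0.2249) = 1.785 g → mol O = 1.785 ÷ 15.999 = 0.1116 mol
Divide by the smallest (0.1116 mol): C 1.000, H 2.000, O 1.000
Empirical formula: CH2O
Empirical-formula mass = 30.03 g/mol; 120 ÷ 30.03 ≈ 4, so the molecular formula is C4H8O4.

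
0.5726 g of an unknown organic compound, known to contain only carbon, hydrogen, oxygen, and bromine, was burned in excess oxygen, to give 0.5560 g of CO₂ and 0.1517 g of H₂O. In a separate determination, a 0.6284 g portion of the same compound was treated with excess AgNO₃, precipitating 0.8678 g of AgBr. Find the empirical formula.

mol C = 0.5560 g CO₂ ÷ 44.009 g/mol = 0.012634 mol
mol H = 2 × 0.1517 g H₂O ÷ 18.015 g/mol = 0.016842 mol
From the AgBr data: mol Br per gram of compound = (0.8678 ÷ 187.772) ÷ 0.6284 = 0.0073545 mol/g, so in the 0.5726 g combustion sample mol Br = 0.0042112 mol
mass O = 0.5726 − (0.15174 + 0.016976 + 0.33649) = 0.067389 g → mol O = 0.067389 ÷ 15.999 = 0.0042121 mol
Divide by the smallest (0.0042112 mol): C 3.000, H 3.999, Br 1.000, O 1.000

C3H4BrO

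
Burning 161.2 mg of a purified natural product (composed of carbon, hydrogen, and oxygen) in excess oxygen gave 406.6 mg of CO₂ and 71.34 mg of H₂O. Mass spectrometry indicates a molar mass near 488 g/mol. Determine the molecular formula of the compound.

mol C = 0.4066 g CO₂ ÷ 44.009 g/mol = 0.0092390 mol
mol H = 2 × 0.07134 g H₂O ÷ 18.015 g/mol = 0.0079201 mol
mass O = 0.1612 − (0.11097 + 0.0079834) = 0.042247 g → mol O = 0.042247 ÷ 15.999 = 0.0026406 mol
Divide by the smallest (0.0026406 mol): C 3.499, H 2.999, O 1.000
Multiplying each by 2 gives whole numbers: C 7.00, H 6.00, O 2.00
Empirical formula: C7H6O2
Empirical-formula mass = 122.12 g/mol; 488 ÷ 122.12 ≈ 4, so the molecular formula is C28H24O8.

C28H24O8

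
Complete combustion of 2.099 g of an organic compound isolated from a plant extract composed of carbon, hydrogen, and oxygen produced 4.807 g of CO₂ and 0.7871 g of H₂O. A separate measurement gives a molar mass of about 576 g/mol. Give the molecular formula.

C30H24O12

mol C = 4.807 g CO₂ ÷ 44.009 g/mol = 0.10923 mol
mol H = 2 × 0.7871 g H₂O ÷ 18.015 g/mol = 0.087383 mol
mass O = 2.099 − (1.3119 + 0.088082) = 0.69898 g → mol O = 0.69898 ÷ 15.999 = 0.043689 mol
Divide by the smallest (0.043689 mol): C 2.500, H 2.000, O 1.000
Multiplying each by 2 gives whole numbers: C 5.00, H 4.00, O 2.00
Empirical formula: C5H4O2
Empirical-formula mass = 96.08 g/mol; 576 ÷ 96.08 ≈ 6, so the molecular formula is C30H24O12.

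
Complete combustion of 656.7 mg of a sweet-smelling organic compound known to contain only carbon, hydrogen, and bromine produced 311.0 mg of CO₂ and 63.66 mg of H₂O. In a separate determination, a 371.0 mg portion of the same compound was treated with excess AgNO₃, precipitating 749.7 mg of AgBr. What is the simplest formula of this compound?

mol C = 0.3110 g CO₂ ÷ 44.009 g/mol = 0.0070667 mol
mol H = 2 × 0.06366 g H₂O ÷ 18.015 g/mol = 0.0070674 mol
From the AgBr data: mol Br per gram of compound = (0.7497 ÷ 187.772) ÷ 0.3710 = 0.010762 mol/g, so in the 0.6567 g combustion sample mol Br = 0.0070672 mol
Divide by the smallest (0.0070667 mol): C 1.000, H 1.000, Br 1.000

CHBr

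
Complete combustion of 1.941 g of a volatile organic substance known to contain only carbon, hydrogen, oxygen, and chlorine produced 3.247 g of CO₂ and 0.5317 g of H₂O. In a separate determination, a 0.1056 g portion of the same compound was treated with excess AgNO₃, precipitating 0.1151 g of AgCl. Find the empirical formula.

mol C = 3.247 g CO₂ ÷ 44.009 g/mol = 0.073780 mol
mol H = 2 × 0.5317 g H₂O ÷ 18.015 g/mol = 0.059029 mol
From the AgCl data: mol Cl per gram of compound = (0.1151 ÷ 143.318) ÷ 0.1056 = 0.0076052 mol/g, so in the 1.941 g combustion sample mol Cl = 0.014762 mol
mass O = 1.941 − (0.88618 + 0.059501 + 0.52330) = 0.47202 g → mol O = 0.47202 ÷ 15.999 = 0.029503 mol
Divide by the smallest (0.014762 mol): C 4.998, H 3.999, Cl 1.000, O 1.999

C5H4ClO2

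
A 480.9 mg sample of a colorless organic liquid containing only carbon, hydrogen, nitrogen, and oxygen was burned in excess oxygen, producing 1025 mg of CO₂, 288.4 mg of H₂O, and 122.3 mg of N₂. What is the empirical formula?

C8H11N3O

mol C = 1.025 g CO₂ ÷ 44.009 g/mol = 0.023291 mol
mol H = 2 × 0.2884 g H₂O ÷ 18.015 g/mol = 0.032018 mol
mol N = 2 × 0.1223 g N₂ ÷ 28.014 g/mol = 0.0087313 mol
mass O = 0.4809 − (0.27974 + 0.032274 + 0.12230) = 0.046582 g → mol O = 0.046582 ÷ 15.999 = 0.0029115 mol
Divide by the smallest (0.0029115 mol): C 7.999, H 10.997, N 2.999, O 1.000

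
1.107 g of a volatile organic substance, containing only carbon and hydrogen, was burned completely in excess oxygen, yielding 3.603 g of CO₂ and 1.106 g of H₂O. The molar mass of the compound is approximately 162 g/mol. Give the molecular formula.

mol C = 3.603 g CO₂ ÷ 44.009 g/mol = 0.081870 mol
mol H = 2 × 1.106 g H₂O ÷ 18.015 g/mol = 0.12279 mol
Divide by the smallest (0.081870 mol): C 1.000, H 1.500
Multiplying each by 2 gives whole numbers: C 2.00, H 3.00
Empirical formula: C2H3
Empirical-formula mass = 27.05 g/mol; 162 ÷ 27.05 ≈ 6, so the molecular formula is C12H18.

C12H18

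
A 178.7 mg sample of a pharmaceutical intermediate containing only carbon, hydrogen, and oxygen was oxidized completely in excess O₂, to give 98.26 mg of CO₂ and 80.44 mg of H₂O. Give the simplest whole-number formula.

mol C = 0.09826 g CO₂ ÷ 44.009 g/mol = 0.0022327 mol
mol H = 2 × 0.08044 g H₂O ÷ 18.015 g/mol = 0.0089303 mol
mass O = 0.1787 − (0.026817 + 0.0090018) = 0.14288 g → mol O = 0.14288 ÷ 15.999 = 0.0089306 mol
Divide by the smallest (0.0022327 mol): C 1.000, H 4.000, O 4.000

CH4O4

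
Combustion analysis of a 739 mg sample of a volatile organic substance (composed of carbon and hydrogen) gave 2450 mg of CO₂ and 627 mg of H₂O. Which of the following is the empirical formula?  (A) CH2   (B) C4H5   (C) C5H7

mol C = 2.45 g CO₂ ÷ 44.009 g/mol = 0.05567 mol
mol H = 2 × 0.627 g H₂O ÷ 18.015 g/mol = 0.06961 mol
Divide by the smallest (0.05567 mol): C 1.000, H 1.250
Multiplying each by 4 gives whole numbers: C 4.00, H 5.00

(B) C4H5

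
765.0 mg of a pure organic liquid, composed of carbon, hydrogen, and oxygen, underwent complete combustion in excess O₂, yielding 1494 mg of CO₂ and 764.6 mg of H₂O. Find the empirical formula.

C2H5O

mol C = 1.494 g CO₂ ÷ 44.009 g/mol = 0.033948 mol
mol H = 2 × 0.7646 g H₂O ÷ 18.015 g/mol = 0.084885 mol
mass O = 0.7650 − (0.40774 + 0.085564) = 0.27169 g → mol O = 0.27169 ÷ 15.999 = 0.016982 mol
Divide by the smallest (0.016982 mol): C 1.999, H 4.999, O 1.000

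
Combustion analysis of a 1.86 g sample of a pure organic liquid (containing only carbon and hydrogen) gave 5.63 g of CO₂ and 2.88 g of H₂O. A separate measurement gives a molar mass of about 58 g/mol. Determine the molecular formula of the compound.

mol C = 5.63 g CO₂ ÷ 44.009 g/mol = 0.1279 mol
mol H = 2 × 2.88 g H₂O ÷ 18.015 g/mol = 0.3197 mol
Divide by the smallest (0.1279 mol): C 1.000, H 2.499
Multiplying each by 2 gives whole numbers: C 2.00, H 5.00
Empirical formula: C2H5
Empirical-formula mass = 29.06 g/mol; 58 ÷ 29.06 ≈ 2, so the molecular formula is C4H10.

C4H10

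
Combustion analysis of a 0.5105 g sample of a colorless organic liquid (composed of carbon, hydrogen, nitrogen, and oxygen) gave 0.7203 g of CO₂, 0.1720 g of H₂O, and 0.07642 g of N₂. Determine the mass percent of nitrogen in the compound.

14.97%

mol C = 0.7203 g CO₂ ÷ 44.009 g/mol = 0.016367 mol
mol H = 2 × 0.1720 g H₂O ÷ 18.015 g/mol = 0.019095 mol
mol N = 2 × 0.07642 g N₂ ÷ 28.014 g/mol = 0.0054558 mol
mass O = 0.5105 − (0.19659 + 0.019248 + 0.076420) = 0.21825 g → mol O = 0.21825 ÷ 15.999 = 0.013641 mol
mass % N = 0.076420 g ÷ 0.5105 g × 100%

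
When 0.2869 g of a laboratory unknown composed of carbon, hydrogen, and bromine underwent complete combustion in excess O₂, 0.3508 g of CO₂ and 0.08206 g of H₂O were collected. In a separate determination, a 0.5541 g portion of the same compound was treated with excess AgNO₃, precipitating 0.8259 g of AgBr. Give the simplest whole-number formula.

mol C = 0.3508 g CO₂ ÷ 44.009 g/mol = 0.0079711 mol
mol H = 2 × 0.08206 g H₂O ÷ 18.015 g/mol = 0.0091102 mol
From the AgBr data: mol Br per gram of compound = (0.8259 ÷ 187.772) ÷ 0.5541 = 0.0079380 mol/g, so in the 0.2869 g combustion sample mol Br = 0.0022774 mol
Divide by the smallest (0.0022774 mol): C 3.500, H 4.000, Br 1.000
Multiplying each by 2 gives whole numbers: C 7.00, H 8.00, Br 2.00

C7H8Br2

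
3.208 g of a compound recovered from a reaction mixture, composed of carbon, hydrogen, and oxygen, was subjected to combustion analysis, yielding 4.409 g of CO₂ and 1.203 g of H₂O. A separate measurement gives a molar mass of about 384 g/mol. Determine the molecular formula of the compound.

C12H16O14

mol C = 4.409 g CO₂ ÷ 44.009 g/mol = 0.10018 mol
mol H = 2 × 1.203 g H₂O ÷ 18.015 g/mol = 0.13356 mol
mass O = 3.208 − (1.2033 + 0.13462) = 1.8701 g → mol O = 1.8701 ÷ 15.999 = 0.11689 mol
Divide by the smallest (0.10018 mol): C 1.000, H 1.333, O 1.167
Multiplying each by 6 gives whole numbers: C 6.00, H 8.00, O 7.00
Empirical formula: C6H8O7
Empirical-formula mass = 192.12 g/mol; 384 ÷ 192.12 ≈ 2, so the molecular formula is C12H16O14.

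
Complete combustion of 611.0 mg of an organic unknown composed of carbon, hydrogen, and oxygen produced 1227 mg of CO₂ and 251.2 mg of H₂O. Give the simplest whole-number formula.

mol C = 1.227 g CO₂ ÷ 44.009 g/mol = 0.027881 mol
mol H = 2 × 0.2512 g H₂O ÷ 18.015 g/mol = 0.027888 mol
mass O = 0.6110 − (0.33487 + 0.028111) = 0.24801 g → mol O = 0.24801 ÷ 15.999 = 0.015502 mol
Divide by the smallest (0.015502 mol): C 1.799, H 1.799, O 1.000
Multiplying each by 5 gives whole numbers: C 8.99, H 9.00, O 5.00

C9H9O5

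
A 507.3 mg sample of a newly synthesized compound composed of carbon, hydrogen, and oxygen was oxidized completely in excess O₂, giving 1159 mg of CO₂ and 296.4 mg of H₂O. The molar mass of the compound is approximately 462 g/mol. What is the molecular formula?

C24H30O9

mol C = 1.159 g CO₂ ÷ 44.009 g/mol = 0.026336 mol
mol H = 2 × 0.2964 g H₂O ÷ 18.015 g/mol = 0.032906 mol
mass O = 0.5073 − (0.31632 + 0.033169) = 0.15781 g → mol O = 0.15781 ÷ 15.999 = 0.0098640 mol
Divide by the smallest (0.0098640 mol): C 2.670, H 3.336, O 1.000
Multiplying each by 3 gives whole numbers: C 8.01, H 10.01, O 3.00
Empirical formula: C8H10O3
Empirical-formula mass = 154.16 g/mol; 462 ÷ 154.16 ≈ 3, so the molecular formula is C24H30O9.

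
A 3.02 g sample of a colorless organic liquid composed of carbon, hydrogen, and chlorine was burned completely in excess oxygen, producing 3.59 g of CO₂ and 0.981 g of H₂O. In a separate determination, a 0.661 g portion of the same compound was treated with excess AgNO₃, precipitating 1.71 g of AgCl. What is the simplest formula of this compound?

C3H4Cl2

mol C = 3.59 g CO₂ ÷ 44.009 g/mol = 0.08157 mol
mol H = 2 × 0.981 g H₂O ÷ 18.015 g/mol = 0.1089 mol
From the AgCl data: mol Cl per gram of compound = (1.71 ÷ 143.318) ÷ 0.661 = 0.01805 mol/g, so in the 3.02 g combustion sample mol Cl = 0.05451 mol
Divide by the smallest (0.05451 mol): C 1.496, H 1.998, Cl 1.000
Multiplying each by 2 gives whole numbers: C 2.99, H 4.00, Cl 2.00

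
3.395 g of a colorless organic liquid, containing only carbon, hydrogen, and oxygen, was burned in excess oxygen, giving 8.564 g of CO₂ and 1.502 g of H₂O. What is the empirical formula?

mol C = 8.564 g CO₂ ÷ 44.009 g/mol = 0.19460 mol
mol H = 2 × 1.502 g H₂O ÷ 18.015 g/mol = 0.16675 mol
mass O = 3.395 − (2.3373 + 0.16808) = 0.88962 g → mol O = 0.88962 ÷ 15.999 = 0.055605 mol
Divide by the smallest (0.055605 mol): C 3.500, H 2.999, O 1.000
Multiplying each by 2 gives whole numbers: C 7.00, H 6.00, O 2.00

C7H6O2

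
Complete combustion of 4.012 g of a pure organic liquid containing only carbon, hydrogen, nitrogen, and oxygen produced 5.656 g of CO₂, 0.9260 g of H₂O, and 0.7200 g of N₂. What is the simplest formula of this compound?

mol C = 5.656 g CO₂ ÷ 44.009 g/mol = 0.12852 mol
mol H = 2 × 0.9260 g H₂O ÷ 18.015 g/mol = 0.10280 mol
mol N = 2 × 0.7200 g N₂ ÷ 28.014 g/mol = 0.051403 mol
mass O = 4.012 − (1.5436 + 0.10363 + 0.72000) = 1.6447 g → mol O = 1.6447 ÷ 15.999 = 0.10280 mol
Divide by the smallest (0.051403 mol): C 2.500, H 2.000, N 1.000, O 2.000
Multiplying each by 2 gives whole numbers: C 5.00, H 4.00, N 2.00, O 4.00

C5H4N2O4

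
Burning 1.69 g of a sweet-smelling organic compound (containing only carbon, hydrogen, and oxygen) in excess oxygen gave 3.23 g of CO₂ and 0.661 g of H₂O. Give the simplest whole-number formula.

C8H8O5

mol C = 3.23 g CO₂ ÷ 44.009 g/mol = 0.07339 mol
mol H = 2 × 0.661 g H₂O ÷ 18.015 g/mol = 0.07338 mol
mass O = 1.69 − (0.8815 + 0.07397) = 0.7345 g → mol O = 0.7345 ÷ 15.999 = 0.04591 mol
Divide by the smallest (0.04591 mol): C 1.599, H 1.598, O 1.000
Multiplying each by 5 gives whole numbers: C 7.99, H 7.99, O 5.00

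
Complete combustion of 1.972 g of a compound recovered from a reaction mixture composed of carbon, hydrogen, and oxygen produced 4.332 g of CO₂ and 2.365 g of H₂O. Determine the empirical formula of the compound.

C3H8O

mol C = 4.332 g CO₂ ÷ 44.009 g/mol = 0.098434 mol
mol H = 2 × 2.365 g H₂O ÷ 18.015 g/mol = 0.26256 mol
mass O = 1.972 − (1.1823 + 0.26466) = 0.52504 g → mol O = 0.52504 ÷ 15.999 = 0.032817 mol
Divide by the smallest (0.032817 mol): C 2.999, H 8.001, O 1.000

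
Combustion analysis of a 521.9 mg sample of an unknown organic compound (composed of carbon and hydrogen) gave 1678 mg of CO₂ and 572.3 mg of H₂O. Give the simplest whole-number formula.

mol C = 1.678 g CO₂ ÷ 44.009 g/mol = 0.038129 mol
mol H = 2 × 0.5723 g H₂O ÷ 18.015 g/mol = 0.063536 mol
Divide by the smallest (0.038129 mol): C 1.000, H 1.666
Multiplying each by 3 gives whole numbers: C 3.00, H 5.00

C3H5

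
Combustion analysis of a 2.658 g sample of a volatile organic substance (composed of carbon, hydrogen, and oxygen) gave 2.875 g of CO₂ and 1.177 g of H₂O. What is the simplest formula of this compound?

C3H6O5

mol C = 2.875 g CO₂ ÷ 44.009 g/mol = 0.065328 mol
mol H = 2 × 1.177 g H₂O ÷ 18.015 g/mol = 0.13067 mol
mass O = 2.658 − (0.78465 + 0.13171) = 1.7416 g → mol O = 1.7416 ÷ 15.999 = 0.10886 mol
Divide by the smallest (0.065328 mol): C 1.000, H 2.000, O 1.666
Multiplying each by 3 gives whole numbers: C 3.00, H 6.00, O 5.00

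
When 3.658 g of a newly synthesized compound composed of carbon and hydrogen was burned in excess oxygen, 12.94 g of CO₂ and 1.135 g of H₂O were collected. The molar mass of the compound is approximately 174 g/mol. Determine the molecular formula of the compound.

mol C = 12.94 g CO₂ ÷ 44.009 g/mol = 0.29403 mol
mol H = 2 × 1.135 g H₂O ÷ 18.015 g/mol = 0.12601 mol
Divide by the smallest (0.12601 mol): C 2.333, H 1.000
Multiplying each by 3 gives whole numbers: C 7.00, H 3.00
Empirical formula: C7H3
Empirical-formula mass = 87.10 g/mol; 174 ÷ 87.10 ≈ 2, so the molecular formula is C14H6.

C14H6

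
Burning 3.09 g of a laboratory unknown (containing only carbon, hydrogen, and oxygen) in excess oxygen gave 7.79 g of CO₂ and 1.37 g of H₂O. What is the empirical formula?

C7H6O2

mol C = 7.79 g CO₂ ÷ 44.009 g/mol = 0.1770 mol
mol H = 2 × 1.37 g H₂O ÷ 18.015 g/mol = 0.1521 mol
mass O = 3.09 − (2.126 + 0.1533) = 0.8106 g → mol O = 0.8106 ÷ 15.999 = 0.05067 mol
Divide by the smallest (0.05067 mol): C 3.494, H 3.002, O 1.000
Multiplying each by 2 gives whole numbers: C 6.99, H 6.00, O 2.00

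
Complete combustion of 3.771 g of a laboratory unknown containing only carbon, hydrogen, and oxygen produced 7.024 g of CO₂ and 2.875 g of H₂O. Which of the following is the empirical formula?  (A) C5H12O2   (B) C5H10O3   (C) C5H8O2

(B) C5H10O3

mol C = 7.024 g CO₂ ÷ 44.009 g/mol = 0.15960 mol
mol H = 2 × 2.875 g H₂O ÷ 18.015 g/mol = 0.31918 mol
mass O = 3.771 − (1.9170 + 0.32173) = 1.5323 g → mol O = 1.5323 ÷ 15.999 = 0.095773 mol
Divide by the smallest (0.095773 mol): C 1.666, H 3.333, O 1.000
Multiplying each by 3 gives whole numbers: C 5.00, H 10.00, O 3.00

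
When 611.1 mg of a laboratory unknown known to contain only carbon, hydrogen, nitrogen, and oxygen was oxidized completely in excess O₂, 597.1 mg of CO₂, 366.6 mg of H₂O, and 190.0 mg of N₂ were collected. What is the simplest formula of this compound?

mol C = 0.5971 g CO₂ ÷ 44.009 g/mol = 0.013568 mol
mol H = 2 × 0.3666 g H₂O ÷ 18.015 g/mol = 0.040699 mol
mol N = 2 × 0.1900 g N₂ ÷ 28.014 g/mol = 0.013565 mol
mass O = 0.6111 − (0.16296 + 0.041025 + 0.19000) = 0.21711 g → mol O = 0.21711 ÷ 15.999 = 0.013570 mol
Divide by the smallest (0.013565 mol): C 1.000, H 3.000, N 1.000, O 1.000

CH3NO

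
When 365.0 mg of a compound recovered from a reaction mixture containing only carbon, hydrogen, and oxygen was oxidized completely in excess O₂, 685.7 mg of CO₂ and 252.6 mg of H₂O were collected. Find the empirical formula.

mol C = 0.6857 g CO₂ ÷ 44.009 g/mol = 0.015581 mol
mol H = 2 × 0.2526 g H₂O ÷ 18.015 g/mol = 0.028043 mol
mass O = 0.3650 − (0.18714 + 0.028268) = 0.14959 g → mol O = 0.14959 ÷ 15.999 = 0.0093500 mol
Divide by the smallest (0.0093500 mol): C 1.666, H 2.999, O 1.000
Multiplying each by 3 gives whole numbers: C 5.00, H 9.00, O 3.00

C5H9O3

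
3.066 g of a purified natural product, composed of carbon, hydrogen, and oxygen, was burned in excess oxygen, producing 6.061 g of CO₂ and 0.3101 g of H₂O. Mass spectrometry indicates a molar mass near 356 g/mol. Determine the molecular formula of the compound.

mol C = 6.061 g CO₂ ÷ 44.009 g/mol = 0.13772 mol
mol H = 2 × 0.3101 g H₂O ÷ 18.015 g/mol = 0.034427 mol
mass O = 3.066 − (1.6542 + 0.034702) = 1.3771 g → mol O = 1.3771 ÷ 15.999 = 0.086075 mol
Divide by the smallest (0.034427 mol): C 4.000, H 1.000, O 2.500
Multiplying each by 2 gives whole numbers: C 8.00, H 2.00, O 5.00
Empirical formula: C8H2O5
Empirical-formula mass = 178.10 g/mol; 356 ÷ 178.10 ≈ 2, so the molecular formula is C16H4O10.

C16H4O10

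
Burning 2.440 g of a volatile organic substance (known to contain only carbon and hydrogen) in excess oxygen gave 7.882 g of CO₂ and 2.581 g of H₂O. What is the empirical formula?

C5H8

mol C = 7.882 g CO₂ ÷ 44.009 g/mol = 0.17910 mol
mol H = 2 × 2.581 g H₂O ÷ 18.015 g/mol = 0.28654 mol
Divide by the smallest (0.17910 mol): C 1.000, H 1.600
Multiplying each by 5 gives whole numbers: C 5.00, H 8.00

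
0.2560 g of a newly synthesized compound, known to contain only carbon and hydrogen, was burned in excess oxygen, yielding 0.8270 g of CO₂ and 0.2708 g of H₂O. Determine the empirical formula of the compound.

mol C = 0.8270 g CO₂ ÷ 44.009 g/mol = 0.018792 mol
mol H = 2 × 0.2708 g H₂O ÷ 18.015 g/mol = 0.030064 mol
Divide by the smallest (0.018792 mol): C 1.000, H 1.600
Multiplying each by 5 gives whole numbers: C 5.00, H 8.00

C5H8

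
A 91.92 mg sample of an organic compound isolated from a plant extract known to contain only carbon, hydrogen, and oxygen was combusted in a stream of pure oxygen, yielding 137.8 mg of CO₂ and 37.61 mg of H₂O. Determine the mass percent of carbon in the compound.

mol C = 0.1378 g CO₂ ÷ 44.009 g/mol = 0.0031312 mol
mol H = 2 × 0.03761 g H₂O ÷ 18.015 g/mol = 0.0041754 mol
mass O = 0.09192 − (0.037609 + 0.0042088) = 0.050103 g → mol O = 0.050103 ÷ 15.999 = 0.0031316 mol
mass % C = 0.037609 g ÷ 0.09192 g × 100%

40.91%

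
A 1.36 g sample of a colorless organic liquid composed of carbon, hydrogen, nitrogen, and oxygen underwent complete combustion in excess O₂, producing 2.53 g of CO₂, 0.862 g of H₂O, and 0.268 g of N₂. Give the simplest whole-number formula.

mol C = 2.53 g CO₂ ÷ 44.009 g/mol = 0.05749 mol
mol H = 2 × 0.862 g H₂O ÷ 18.015 g/mol = 0.09570 mol
mol N = 2 × 0.268 g N₂ ÷ 28.014 g/mol = 0.01913 mol
mass O = 1.36 − (0.6905 + 0.09646 + 0.2680) = 0.3050 g → mol O = 0.3050 ÷ 15.999 = 0.01907 mol
Divide by the smallest (0.01907 mol): C 3.015, H 5.019, N 1.004, O 1.000

C3H5NO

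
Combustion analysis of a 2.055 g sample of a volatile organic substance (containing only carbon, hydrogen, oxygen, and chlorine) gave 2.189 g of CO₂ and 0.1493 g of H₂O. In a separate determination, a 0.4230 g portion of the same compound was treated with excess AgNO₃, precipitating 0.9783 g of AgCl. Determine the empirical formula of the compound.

C3HCl2O

mol C = 2.189 g CO₂ ÷ 44.009 g/mol = 0.049740 mol
mol H = 2 × 0.1493 g H₂O ÷ 18.015 g/mol = 0.016575 mol
From the AgCl data: mol Cl per gram of compound = (0.9783 ÷ 143.318) ÷ 0.4230 = 0.016137 mol/g, so in the 2.055 g combustion sample mol Cl = 0.033162 mol
mass O = 2.055 − (0.59743 + 0.016708 + 1.1756) = 0.26527 g → mol O = 0.26527 ÷ 15.999 = 0.016580 mol
Divide by the smallest (0.016575 mol): C 3.001, H 1.000, Cl 2.001, O 1.000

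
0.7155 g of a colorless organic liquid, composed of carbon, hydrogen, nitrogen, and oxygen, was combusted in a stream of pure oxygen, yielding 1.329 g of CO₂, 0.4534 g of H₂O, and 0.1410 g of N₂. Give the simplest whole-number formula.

mol C = 1.329 g CO₂ ÷ 44.009 g/mol = 0.030198 mol
mol H = 2 × 0.4534 g H₂O ÷ 18.015 g/mol = 0.050336 mol
mol N = 2 × 0.1410 g N₂ ÷ 28.014 g/mol = 0.010066 mol
mass O = 0.7155 − (0.36271 + 0.050739 + 0.14100) = 0.16105 g → mol O = 0.16105 ÷ 15.999 = 0.010066 mol
Divide by the smallest (0.010066 mol): C 3.000, H 5.000, N 1.000, O 1.000

C3H5NO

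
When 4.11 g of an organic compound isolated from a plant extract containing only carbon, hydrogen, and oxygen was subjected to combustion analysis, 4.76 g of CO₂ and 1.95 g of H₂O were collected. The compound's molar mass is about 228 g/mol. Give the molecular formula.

mol C = 4.76 g CO₂ ÷ 44.009 g/mol = 0.1082 mol
mol H = 2 × 1.95 g H₂O ÷ 18.015 g/mol = 0.2165 mol
mass O = 4.11 − (1.299 + 0.2182) = 2.593 g → mol O = 2.593 ÷ 15.999 = 0.1621 mol
Divide by the smallest (0.1082 mol): C 1.000, H 2.002, O 1.498
Multiplying each by 2 gives whole numbers: C 2.00, H 4.00, O 3.00
Empirical formula: C2H4O3
Empirical-formula mass = 76.05 g/mol; 228 ÷ 76.05 ≈ 3, so the molecular formula is C6H12O9.

C6H12O9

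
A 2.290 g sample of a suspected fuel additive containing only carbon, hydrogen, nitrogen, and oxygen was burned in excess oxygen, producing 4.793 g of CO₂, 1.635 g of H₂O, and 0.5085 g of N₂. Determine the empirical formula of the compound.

C6H10N2O

mol C = 4.793 g CO₂ ÷ 44.009 g/mol = 0.10891 mol
mol H = 2 × 1.635 g H₂O ÷ 18.015 g/mol = 0.18152 mol
mol N = 2 × 0.5085 g N₂ ÷ 28.014 g/mol = 0.036303 mol
mass O = 2.290 − (1.3081 + 0.18297 + 0.50850) = 0.29042 g → mol O = 0.29042 ÷ 15.999 = 0.018152 mol
Divide by the smallest (0.018152 mol): C 6.000, H 10.000, N 2.000, O 1.000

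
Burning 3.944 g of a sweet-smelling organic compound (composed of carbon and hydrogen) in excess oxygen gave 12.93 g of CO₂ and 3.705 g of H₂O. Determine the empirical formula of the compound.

C5H7

mol C = 12.93 g CO₂ ÷ 44.009 g/mol = 0.29380 mol
mol H = 2 × 3.705 g H₂O ÷ 18.015 g/mol = 0.41132 mol
Divide by the smallest (0.29380 mol): C 1.000, H 1.400
Multiplying each by 5 gives whole numbers: C 5.00, H 7.00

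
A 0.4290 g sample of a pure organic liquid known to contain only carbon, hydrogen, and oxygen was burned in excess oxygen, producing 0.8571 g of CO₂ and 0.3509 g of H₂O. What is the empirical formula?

mol C = 0.8571 g CO₂ ÷ 44.009 g/mol = 0.019476 mol
mol H = 2 × 0.3509 g H₂O ÷ 18.015 g/mol = 0.038956 mol
mass O = 0.4290 − (0.23392 + 0.039268) = 0.15581 g → mol O = 0.15581 ÷ 15.999 = 0.0097388 mol
Divide by the smallest (0.0097388 mol): C 2.000, H 4.000, O 1.000

C2H4O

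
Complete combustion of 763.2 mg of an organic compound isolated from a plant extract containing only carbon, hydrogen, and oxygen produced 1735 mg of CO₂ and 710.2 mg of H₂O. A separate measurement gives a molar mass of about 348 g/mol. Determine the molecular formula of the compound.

mol C = 1.735 g CO₂ ÷ 44.009 g/mol = 0.039424 mol
mol H = 2 × 0.7102 g H₂O ÷ 18.015 g/mol = 0.078845 mol
mass O = 0.7632 − (0.47352 + 0.079476) = 0.21021 g → mol O = 0.21021 ÷ 15.999 = 0.013139 mol
Divide by the smallest (0.013139 mol): C 3.001, H 6.001, O 1.000
Empirical formula: C3H6O
Empirical-formula mass = 58.08 g/mol; 348 ÷ 58.08 ≈ 6, so the molecular formula is C18H36O6.

C18H36O6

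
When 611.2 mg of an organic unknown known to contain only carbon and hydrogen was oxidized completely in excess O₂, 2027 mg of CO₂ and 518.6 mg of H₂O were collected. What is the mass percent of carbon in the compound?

mol C = 2.027 g CO₂ ÷ 44.009 g/mol = 0.046059 mol
mol H = 2 × 0.5186 g H₂O ÷ 18.015 g/mol = 0.057574 mol
mass % C = 0.55321 g ÷ 0.6112 g × 100%

90.51%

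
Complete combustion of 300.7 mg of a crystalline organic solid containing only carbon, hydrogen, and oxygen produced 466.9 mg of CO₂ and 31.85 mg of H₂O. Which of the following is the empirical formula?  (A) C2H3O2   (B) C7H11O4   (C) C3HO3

mol C = 0.4669 g CO₂ ÷ 44.009 g/mol = 0.010609 mol
mol H = 2 × 0.03185 g H₂O ÷ 18.015 g/mol = 0.0035359 mol
mass O = 0.3007 − (0.12743 + 0.0035642) = 0.16971 g → mol O = 0.16971 ÷ 15.999 = 0.010607 mol
Divide by the smallest (0.0035359 mol): C 3.000, H 1.000, O 3.000

(C) C3HO3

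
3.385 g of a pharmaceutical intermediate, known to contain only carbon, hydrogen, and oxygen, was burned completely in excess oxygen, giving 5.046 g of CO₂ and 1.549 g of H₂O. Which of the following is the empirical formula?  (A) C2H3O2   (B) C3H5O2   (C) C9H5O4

(A) C2H3O2

mol C = 5.046 g CO₂ ÷ 44.009 g/mol = 0.11466 mol
mol H = 2 × 1.549 g H₂O ÷ 18.015 g/mol = 0.17197 mol
mass O = 3.385 − (1.3772 + 0.17334) = 1.8345 g → mol O = 1.8345 ÷ 15.999 = 0.11466 mol
Divide by the smallest (0.11466 mol): C 1.000, H 1.500, O 1.000
Multiplying each by 2 gives whole numbers: C 2.00, H 3.00, O 2.00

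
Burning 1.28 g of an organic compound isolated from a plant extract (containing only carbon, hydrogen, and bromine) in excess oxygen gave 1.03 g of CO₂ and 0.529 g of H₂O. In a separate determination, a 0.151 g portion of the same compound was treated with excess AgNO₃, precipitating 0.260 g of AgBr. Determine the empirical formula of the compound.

mol C = 1.03 g CO₂ ÷ 44.009 g/mol = 0.02340 mol
mol H = 2 × 0.529 g H₂O ÷ 18.015 g/mol = 0.05873 mol
From the AgBr data: mol Br per gram of compound = (0.260 ÷ 187.772) ÷ 0.151 = 0.009170 mol/g, so in the 1.28 g combustion sample mol Br = 0.01174 mol
Divide by the smallest (0.01174 mol): C 1.994, H 5.004, Br 1.000

C2H5Br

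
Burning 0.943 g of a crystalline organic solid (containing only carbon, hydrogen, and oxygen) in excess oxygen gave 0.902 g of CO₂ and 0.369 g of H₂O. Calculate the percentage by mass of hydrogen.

mol C = 0.902 g CO₂ ÷ 44.009 g/mol = 0.02050 mol
mol H = 2 × 0.369 g H₂O ÷ 18.015 g/mol = 0.04097 mol
mass O = 0.943 − (0.2462 + 0.04129) = 0.6555 g → mol O = 0.6555 ÷ 15.999 = 0.04097 mol
mass % H = 0.04129 g ÷ 0.943 g × 100%

4.4%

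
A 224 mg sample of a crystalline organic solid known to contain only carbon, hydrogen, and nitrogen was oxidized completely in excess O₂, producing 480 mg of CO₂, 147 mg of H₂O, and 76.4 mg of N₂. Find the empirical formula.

mol C = 0.480 g CO₂ ÷ 44.009 g/mol = 0.01091 mol
mol H = 2 × 0.147 g H₂O ÷ 18.015 g/mol = 0.01632 mol
mol N = 2 × 0.0764 g N₂ ÷ 28.014 g/mol = 0.005454 mol
Divide by the smallest (0.005454 mol): C 2.000, H 2.992, N 1.000

C2H3N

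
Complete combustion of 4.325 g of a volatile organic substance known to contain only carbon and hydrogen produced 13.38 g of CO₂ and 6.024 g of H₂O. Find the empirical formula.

mol C = 13.38 g CO₂ ÷ 44.009 g/mol = 0.30403 mol
mol H = 2 × 6.024 g H₂O ÷ 18.015 g/mol = 0.66878 mol
Divide by the smallest (0.30403 mol): C 1.000, H 2.200
Multiplying each by 5 gives whole numbers: C 5.00, H 11.00

C5H11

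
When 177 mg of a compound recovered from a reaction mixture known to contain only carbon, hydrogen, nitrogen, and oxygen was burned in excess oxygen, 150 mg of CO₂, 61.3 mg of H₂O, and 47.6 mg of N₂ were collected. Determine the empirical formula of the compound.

mol C = 0.150 g CO₂ ÷ 44.009 g/mol = 0.003408 mol
mol H = 2 × 0.0613 g H₂O ÷ 18.015 g/mol = 0.006805 mol
mol N = 2 × 0.0476 g N₂ ÷ 28.014 g/mol = 0.003398 mol
mass O = 0.177 − (0.04094 + 0.006860 + 0.04760) = 0.08160 g → mol O = 0.08160 ÷ 15.999 = 0.005100 mol
Divide by the smallest (0.003398 mol): C 1.003, H 2.003, N 1.000, O 1.501
Multiplying each by 2 gives whole numbers: C 2.01, H 4.01, N 2.00, O 3.00

C2H4N2O3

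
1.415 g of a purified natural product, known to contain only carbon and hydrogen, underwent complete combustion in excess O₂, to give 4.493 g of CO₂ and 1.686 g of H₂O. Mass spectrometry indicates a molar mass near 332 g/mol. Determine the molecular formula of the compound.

C24H44

mol C = 4.493 g CO₂ ÷ 44.009 g/mol = 0.10209 mol
mol H = 2 × 1.686 g H₂O ÷ 18.015 g/mol = 0.18718 mol
Divide by the smallest (0.10209 mol): C 1.000, H 1.833
Multiplying each by 6 gives whole numbers: C 6.00, H 11.00
Empirical formula: C6H11
Empirical-formula mass = 83.15 g/mol; 332 ÷ 83.15 ≈ 4, so the molecular formula is C24H44.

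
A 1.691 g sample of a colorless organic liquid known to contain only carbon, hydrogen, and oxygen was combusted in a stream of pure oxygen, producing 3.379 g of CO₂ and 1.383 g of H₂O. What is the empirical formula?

C2H4O

mol C = 3.379 g CO₂ ÷ 44.009 g/mol = 0.076780 mol
mol H = 2 × 1.383 g H₂O ÷ 18.015 g/mol = 0.15354 mol
mass O = 1.691 − (0.92220 + 0.15477) = 0.61403 g → mol O = 0.61403 ÷ 15.999 = 0.038379 mol
Divide by the smallest (0.038379 mol): C 2.001, H 4.001, O 1.000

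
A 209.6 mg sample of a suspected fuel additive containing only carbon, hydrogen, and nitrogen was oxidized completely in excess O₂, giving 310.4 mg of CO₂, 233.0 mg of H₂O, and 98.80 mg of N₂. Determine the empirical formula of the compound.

C3H11N3

mol C = 0.3104 g CO₂ ÷ 44.009 g/mol = 0.0070531 mol
mol H = 2 × 0.2330 g H₂O ÷ 18.015 g/mol = 0.025867 mol
mol N = 2 × 0.09880 g N₂ ÷ 28.014 g/mol = 0.0070536 mol
Divide by the smallest (0.0070531 mol): C 1.000, H 3.668, N 1.000
Multiplying each by 3 gives whole numbers: C 3.00, H 11.00, N 3.00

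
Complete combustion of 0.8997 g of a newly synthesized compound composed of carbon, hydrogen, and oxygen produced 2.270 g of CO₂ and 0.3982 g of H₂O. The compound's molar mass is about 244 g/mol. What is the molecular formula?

mol C = 2.270 g CO₂ ÷ 44.009 g/mol = 0.051580 mol
mol H = 2 × 0.3982 g H₂O ÷ 18.015 g/mol = 0.044208 mol
mass O = 0.8997 − (0.61953 + 0.044561) = 0.23561 g → mol O = 0.23561 ÷ 15.999 = 0.014726 mol
Divide by the smallest (0.014726 mol): C 3.503, H 3.002, O 1.000
Multiplying each by 2 gives whole numbers: C 7.01, H 6.00, O 2.00
Empirical formula: C7H6O2
Empirical-formula mass = 122.12 g/mol; 244 ÷ 122.12 ≈ 2, so the molecular formula is C14H12O4.

C14H12O4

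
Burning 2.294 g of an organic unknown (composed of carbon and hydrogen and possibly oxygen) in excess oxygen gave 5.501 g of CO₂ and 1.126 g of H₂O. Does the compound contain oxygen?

mol C = 5.501 g CO₂ ÷ 44.009 g/mol = 0.12500 mol
mol H = 2 × 1.126 g H₂O ÷ 18.015 g/mol = 0.12501 mol
C and H account for only 1.6273 g of the 2.294 g sample; the remaining 0.66665 g must be oxygen.

yes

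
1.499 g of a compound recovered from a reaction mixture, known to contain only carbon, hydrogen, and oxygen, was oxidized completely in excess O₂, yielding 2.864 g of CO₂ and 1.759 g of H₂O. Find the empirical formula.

mol C = 2.864 g CO₂ ÷ 44.009 g/mol = 0.065078 mol
mol H = 2 × 1.759 g H₂O ÷ 18.015 g/mol = 0.19528 mol
mass O = 1.499 − (0.78165 + 0.19684) = 0.52051 g → mol O = 0.52051 ÷ 15.999 = 0.032534 mol
Divide by the smallest (0.032534 mol): C 2.000, H 6.002, O 1.000

C2H6O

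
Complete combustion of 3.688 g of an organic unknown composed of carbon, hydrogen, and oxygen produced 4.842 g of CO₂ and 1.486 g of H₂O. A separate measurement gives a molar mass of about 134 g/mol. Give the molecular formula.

mol C = 4.842 g CO₂ ÷ 44.009 g/mol = 0.11002 mol
mol H = 2 × 1.486 g H₂O ÷ 18.015 g/mol = 0.16497 mol
mass O = 3.688 − (1.3215 + 0.16629) = 2.2002 g → mol O = 2.2002 ÷ 15.999 = 0.13752 mol
Divide by the smallest (0.11002 mol): C 1.000, H 1.499, O 1.250
Multiplying each by 4 gives whole numbers: C 4.00, H 6.00, O 5.00
Empirical formula: C4H6O5
Empirical-formula mass = 134.09 g/mol; 134 ÷ 134.09 ≈ 1, so the molecular formula is C4H6O5.

C4H6O5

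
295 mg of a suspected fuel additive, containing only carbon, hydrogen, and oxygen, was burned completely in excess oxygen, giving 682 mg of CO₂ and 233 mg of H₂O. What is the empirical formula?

mol C = 0.682 g CO₂ ÷ 44.009 g/mol = 0.01550 mol
mol H = 2 × 0.233 g H₂O ÷ 18.015 g/mol = 0.02587 mol
mass O = 0.295 − (0.1861 + 0.02607) = 0.08279 g → mol O = 0.08279 ÷ 15.999 = 0.005175 mol
Divide by the smallest (0.005175 mol): C 2.995, H 4.999, O 1.000

C3H5O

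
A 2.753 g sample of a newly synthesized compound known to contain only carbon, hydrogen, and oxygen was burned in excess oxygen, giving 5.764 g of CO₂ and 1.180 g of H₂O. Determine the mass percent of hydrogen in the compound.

4.80%

mol C = 5.764 g CO₂ ÷ 44.009 g/mol = 0.13097 mol
mol H = 2 × 1.180 g H₂O ÷ 18.015 g/mol = 0.13100 mol
mass O = 2.753 − (1.5731 + 0.13205) = 1.0478 g → mol O = 1.0478 ÷ 15.999 = 0.065494 mol
mass % H = 0.13205 g ÷ 2.753 g × 100%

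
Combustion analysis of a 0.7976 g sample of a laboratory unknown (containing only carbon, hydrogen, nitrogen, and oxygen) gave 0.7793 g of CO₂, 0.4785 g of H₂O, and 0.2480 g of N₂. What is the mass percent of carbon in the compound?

mol C = 0.7793 g CO₂ ÷ 44.009 g/mol = 0.017708 mol
mol H = 2 × 0.4785 g H₂O ÷ 18.015 g/mol = 0.053122 mol
mol N = 2 × 0.2480 g N₂ ÷ 28.014 g/mol = 0.017705 mol
mass O = 0.7976 − (0.21269 + 0.053547 + 0.24800) = 0.28336 g → mol O = 0.28336 ÷ 15.999 = 0.017711 mol
mass % C = 0.21269 g ÷ 0.7976 g × 100%

26.67%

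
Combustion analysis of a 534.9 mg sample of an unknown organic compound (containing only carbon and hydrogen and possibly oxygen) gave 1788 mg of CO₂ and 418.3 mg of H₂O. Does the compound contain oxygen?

no

mol C = 1.788 g CO₂ ÷ 44.009 g/mol = 0.040628 mol
mol H = 2 × 0.4183 g H₂O ÷ 18.015 g/mol = 0.046439 mol
C and H together account for 0.53479 g — essentially the entire 0.5349 g sample — so the compound contains no oxygen.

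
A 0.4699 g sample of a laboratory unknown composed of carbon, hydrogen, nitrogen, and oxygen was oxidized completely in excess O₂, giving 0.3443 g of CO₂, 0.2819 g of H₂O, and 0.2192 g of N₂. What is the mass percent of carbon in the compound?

mol C = 0.3443 g CO₂ ÷ 44.009 g/mol = 0.0078234 mol
mol H = 2 × 0.2819 g H₂O ÷ 18.015 g/mol = 0.031296 mol
mol N = 2 × 0.2192 g N₂ ÷ 28.014 g/mol = 0.015649 mol
mass O = 0.4699 − (0.093967 + 0.031547 + 0.21920) = 0.12519 g → mol O = 0.12519 ÷ 15.999 = 0.0078247 mol
mass % C = 0.093967 g ÷ 0.4699 g × 100%

20.00%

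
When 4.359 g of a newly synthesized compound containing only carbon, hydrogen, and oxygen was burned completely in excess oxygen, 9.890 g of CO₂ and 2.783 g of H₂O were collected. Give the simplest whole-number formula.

C8H11O3

mol C = 9.890 g CO₂ ÷ 44.009 g/mol = 0.22473 mol
mol H = 2 × 2.783 g H₂O ÷ 18.015 g/mol = 0.30896 mol
mass O = 4.359 − (2.6992 + 0.31144) = 1.3484 g → mol O = 1.3484 ÷ 15.999 = 0.084278 mol
Divide by the smallest (0.084278 mol): C 2.666, H 3.666, O 1.000
Multiplying each by 3 gives whole numbers: C 8.00, H 11.00, O 3.00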